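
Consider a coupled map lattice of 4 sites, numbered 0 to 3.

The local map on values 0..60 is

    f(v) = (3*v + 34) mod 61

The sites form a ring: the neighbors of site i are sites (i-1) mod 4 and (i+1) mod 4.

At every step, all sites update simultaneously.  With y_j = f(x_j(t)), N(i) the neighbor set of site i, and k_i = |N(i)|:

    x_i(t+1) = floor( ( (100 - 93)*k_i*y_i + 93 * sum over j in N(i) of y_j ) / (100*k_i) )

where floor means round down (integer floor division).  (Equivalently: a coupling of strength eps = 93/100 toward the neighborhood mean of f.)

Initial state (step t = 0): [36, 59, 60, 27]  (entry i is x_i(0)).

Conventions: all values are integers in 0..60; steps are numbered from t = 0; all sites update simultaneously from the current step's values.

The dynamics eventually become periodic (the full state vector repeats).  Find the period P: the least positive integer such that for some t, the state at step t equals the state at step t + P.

Simulating step by step:
t=0: [36, 59, 60, 27]
t=1: [39, 25, 40, 27]
t=2: [49, 31, 49, 32]
t=3: [10, 55, 10, 55]
t=4: [15, 3, 15, 3]
t=5: [41, 19, 41, 19]
t=6: [30, 34, 30, 34]
t=7: [13, 2, 13, 2]
t=8: [38, 13, 38, 13]
t=9: [12, 25, 12, 25]
t=10: [45, 11, 45, 11]
t=11: [8, 44, 8, 44]
t=12: [44, 57, 44, 57]
t=13: [23, 42, 23, 42]
t=14: [38, 41, 38, 41]
t=15: [34, 26, 34, 26]
t=16: [48, 16, 48, 16]
t=17: [23, 53, 23, 53]
t=18: [12, 39, 12, 39]
t=19: [27, 10, 27, 10]
t=20: [6, 50, 6, 50]
t=21: [4, 48, 4, 48]
t=22: [55, 46, 55, 46]
t=23: [47, 18, 47, 18]
t=24: [28, 51, 28, 51]
t=25: [7, 53, 7, 53]
t=26: [13, 51, 13, 51]
t=27: [4, 11, 4, 11]
t=28: [8, 43, 8, 43]
t=29: [42, 56, 42, 56]
t=30: [20, 36, 20, 36]
t=31: [20, 32, 20, 32]
t=32: [9, 31, 9, 31]
t=33: [4, 0, 4, 0]
t=34: [34, 45, 34, 45]
t=35: [44, 16, 44, 16]
t=36: [22, 42, 22, 42]
t=37: [38, 38, 38, 38]
t=38: [26, 26, 26, 26]
t=39: [51, 51, 51, 51]
t=40: [4, 4, 4, 4]
t=41: [46, 46, 46, 46]
t=42: [50, 50, 50, 50]
t=43: [1, 1, 1, 1]
t=44: [37, 37, 37, 37]
t=45: [23, 23, 23, 23]
t=46: [42, 42, 42, 42]
t=47: [38, 38, 38, 38]

Answer: 10
Key observation: The state at step 37, [38, 38, 38, 38], reappears at step 47 — and no state repeats earlier — so the cycle the system enters has period 10.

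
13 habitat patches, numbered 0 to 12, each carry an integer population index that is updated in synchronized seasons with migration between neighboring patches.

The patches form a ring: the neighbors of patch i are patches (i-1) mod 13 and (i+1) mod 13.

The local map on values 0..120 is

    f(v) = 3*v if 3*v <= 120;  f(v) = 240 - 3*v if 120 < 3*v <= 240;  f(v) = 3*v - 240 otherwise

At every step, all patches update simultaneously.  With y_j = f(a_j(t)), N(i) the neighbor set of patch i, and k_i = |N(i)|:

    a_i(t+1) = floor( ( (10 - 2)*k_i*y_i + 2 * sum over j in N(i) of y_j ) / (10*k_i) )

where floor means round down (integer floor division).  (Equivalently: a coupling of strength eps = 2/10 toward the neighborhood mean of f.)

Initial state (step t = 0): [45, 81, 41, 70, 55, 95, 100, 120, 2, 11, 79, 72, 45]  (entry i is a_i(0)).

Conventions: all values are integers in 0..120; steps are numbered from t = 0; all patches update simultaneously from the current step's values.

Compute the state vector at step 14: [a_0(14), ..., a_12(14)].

Answer: [80, 59, 81, 104, 75, 21, 18, 15, 93, 33, 24, 33, 71]

Derivation:
t=0: [45, 81, 41, 70, 55, 95, 100, 120, 2, 11, 79, 72, 45]
t=1: [94, 24, 96, 43, 67, 49, 64, 102, 20, 27, 8, 30, 96]
t=2: [45, 66, 56, 97, 51, 83, 54, 63, 62, 73, 36, 79, 51]
t=3: [96, 51, 66, 56, 75, 23, 68, 54, 50, 33, 88, 21, 80]
t=4: [47, 78, 49, 63, 26, 60, 43, 75, 89, 90, 35, 52, 11]
t=5: [83, 24, 80, 57, 73, 66, 96, 25, 26, 37, 95, 81, 44]
t=6: [25, 58, 14, 57, 27, 40, 50, 72, 81, 101, 47, 17, 87]
t=7: [68, 64, 47, 67, 83, 113, 86, 28, 11, 60, 90, 52, 29]
t=8: [42, 51, 87, 42, 21, 81, 32, 72, 40, 54, 38, 78, 81]
t=9: [100, 83, 36, 99, 62, 18, 79, 40, 106, 85, 99, 16, 14]
t=10: [53, 24, 93, 61, 54, 48, 19, 104, 75, 25, 51, 48, 44]
t=11: [82, 69, 44, 57, 77, 90, 62, 64, 26, 70, 86, 96, 104]
t=12: [15, 37, 96, 66, 17, 30, 51, 51, 70, 33, 22, 47, 63]
t=13: [52, 98, 53, 43, 54, 85, 87, 81, 42, 88, 72, 90, 55]
t=14: [80, 59, 81, 104, 75, 21, 18, 15, 93, 33, 24, 33, 71]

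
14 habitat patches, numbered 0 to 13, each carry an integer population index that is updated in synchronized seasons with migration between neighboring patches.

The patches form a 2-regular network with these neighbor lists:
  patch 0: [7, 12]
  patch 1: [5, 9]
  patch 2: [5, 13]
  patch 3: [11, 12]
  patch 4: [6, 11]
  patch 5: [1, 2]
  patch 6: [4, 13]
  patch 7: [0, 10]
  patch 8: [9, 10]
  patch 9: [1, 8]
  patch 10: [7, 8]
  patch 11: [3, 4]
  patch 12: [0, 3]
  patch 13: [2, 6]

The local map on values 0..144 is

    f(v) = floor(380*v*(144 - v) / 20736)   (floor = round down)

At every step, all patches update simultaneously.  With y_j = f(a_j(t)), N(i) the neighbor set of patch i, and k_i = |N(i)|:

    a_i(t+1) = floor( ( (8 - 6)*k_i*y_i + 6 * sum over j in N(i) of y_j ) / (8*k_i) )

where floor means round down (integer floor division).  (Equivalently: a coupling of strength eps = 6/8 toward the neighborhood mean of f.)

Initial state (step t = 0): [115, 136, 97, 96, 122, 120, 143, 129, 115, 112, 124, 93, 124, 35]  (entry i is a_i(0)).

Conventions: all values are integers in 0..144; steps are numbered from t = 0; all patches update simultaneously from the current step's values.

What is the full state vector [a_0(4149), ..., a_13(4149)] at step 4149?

Simulating step by step:
t=0: [115, 136, 97, 96, 122, 120, 143, 129, 115, 112, 124, 93, 124, 35]
t=1: [45, 48, 66, 70, 45, 51, 44, 48, 56, 46, 47, 71, 65, 49]
t=2: [87, 84, 87, 94, 85, 88, 82, 82, 84, 85, 86, 89, 89, 86]
t=3: [90, 90, 90, 88, 91, 90, 91, 91, 91, 91, 92, 88, 88, 91]
t=4: [89, 88, 88, 90, 88, 89, 88, 88, 87, 88, 87, 89, 89, 88]
t=5: [89, 89, 89, 89, 89, 89, 90, 89, 90, 90, 90, 89, 89, 90]
t=6: [89, 89, 89, 89, 89, 89, 89, 89, 89, 89, 89, 89, 89, 89]
t=7: [89, 89, 89, 89, 89, 89, 89, 89, 89, 89, 89, 89, 89, 89]

Answer: [89, 89, 89, 89, 89, 89, 89, 89, 89, 89, 89, 89, 89, 89]
Key observation: The state at step 6, [89, 89, 89, 89, 89, 89, 89, 89, 89, 89, 89, 89, 89, 89], reappears at step 7: the system is in a cycle of period 1 from step 6 on.  Therefore the state at step 4149 equals the state at step 6 + ((4149 - 6) mod 1) = 6, which is [89, 89, 89, 89, 89, 89, 89, 89, 89, 89, 89, 89, 89, 89].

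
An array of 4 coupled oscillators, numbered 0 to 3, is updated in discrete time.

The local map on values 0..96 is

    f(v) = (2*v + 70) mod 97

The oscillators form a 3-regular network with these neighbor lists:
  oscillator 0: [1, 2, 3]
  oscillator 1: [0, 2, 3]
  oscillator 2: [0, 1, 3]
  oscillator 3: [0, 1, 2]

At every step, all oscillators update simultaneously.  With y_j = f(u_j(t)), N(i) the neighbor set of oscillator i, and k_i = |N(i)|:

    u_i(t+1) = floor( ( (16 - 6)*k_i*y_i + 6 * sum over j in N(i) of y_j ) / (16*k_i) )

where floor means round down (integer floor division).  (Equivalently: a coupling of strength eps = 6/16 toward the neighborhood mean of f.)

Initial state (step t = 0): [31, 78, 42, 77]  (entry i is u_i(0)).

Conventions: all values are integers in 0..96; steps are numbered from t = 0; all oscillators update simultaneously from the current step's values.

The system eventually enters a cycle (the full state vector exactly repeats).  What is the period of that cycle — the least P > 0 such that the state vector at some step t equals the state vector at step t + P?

Simulating step by step:
t=0: [31, 78, 42, 77]
t=1: [36, 35, 47, 34]
t=2: [47, 46, 58, 45]
t=3: [69, 68, 80, 67]
t=4: [16, 15, 27, 14]
t=5: [7, 6, 18, 5]
t=6: [73, 72, 36, 71]
t=7: [24, 23, 35, 22]
t=8: [23, 22, 34, 21]
t=9: [21, 20, 32, 19]
t=10: [17, 16, 28, 15]
t=11: [9, 8, 20, 7]
t=12: [77, 76, 40, 75]
t=13: [32, 31, 43, 30]
t=14: [39, 38, 50, 37]
t=15: [53, 52, 64, 51]
t=16: [68, 67, 31, 66]
t=17: [14, 13, 25, 12]
t=18: [27, 74, 38, 73]
t=19: [28, 27, 39, 26]
t=20: [31, 30, 42, 29]
t=21: [37, 36, 48, 35]
t=22: [49, 48, 60, 47]
t=23: [73, 72, 84, 71]
t=24: [24, 23, 35, 22]

Answer: 17
Key observation: The state at step 7, [24, 23, 35, 22], reappears at step 24 — and no state repeats earlier — so the cycle the system enters has period 17.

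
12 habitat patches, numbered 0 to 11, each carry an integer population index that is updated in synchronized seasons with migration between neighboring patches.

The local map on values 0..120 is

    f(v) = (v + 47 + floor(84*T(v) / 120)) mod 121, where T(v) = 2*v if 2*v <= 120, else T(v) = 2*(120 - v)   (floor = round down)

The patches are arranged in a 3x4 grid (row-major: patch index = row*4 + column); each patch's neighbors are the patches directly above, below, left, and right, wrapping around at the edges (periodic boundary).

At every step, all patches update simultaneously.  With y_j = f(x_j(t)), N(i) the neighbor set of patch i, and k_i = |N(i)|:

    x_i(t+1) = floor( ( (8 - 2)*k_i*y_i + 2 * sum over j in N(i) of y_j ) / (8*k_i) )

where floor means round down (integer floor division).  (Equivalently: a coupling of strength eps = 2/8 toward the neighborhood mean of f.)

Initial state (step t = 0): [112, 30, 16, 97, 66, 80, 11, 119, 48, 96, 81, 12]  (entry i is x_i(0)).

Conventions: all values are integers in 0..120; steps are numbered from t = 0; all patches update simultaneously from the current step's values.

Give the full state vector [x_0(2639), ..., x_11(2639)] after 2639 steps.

Simulating step by step:
t=0: [112, 30, 16, 97, 66, 80, 11, 119, 48, 96, 81, 12]
t=1: [54, 104, 83, 57, 62, 66, 70, 51, 46, 58, 63, 68]
t=2: [54, 54, 60, 60, 64, 66, 64, 52, 42, 62, 67, 62]
t=3: [54, 57, 68, 67, 63, 66, 66, 54, 35, 65, 67, 65]
t=4: [54, 62, 65, 65, 62, 66, 66, 58, 23, 63, 67, 63]
t=5: [60, 67, 67, 67, 69, 67, 66, 65, 92, 70, 67, 69]
t=6: [68, 67, 67, 67, 65, 66, 67, 67, 59, 65, 66, 65]
t=7: [66, 67, 67, 67, 67, 67, 67, 67, 67, 67, 67, 67]
t=8: [67, 67, 67, 67, 67, 67, 67, 67, 67, 67, 67, 67]
t=9: [67, 67, 67, 67, 67, 67, 67, 67, 67, 67, 67, 67]

Answer: [67, 67, 67, 67, 67, 67, 67, 67, 67, 67, 67, 67]
Key observation: The state at step 8, [67, 67, 67, 67, 67, 67, 67, 67, 67, 67, 67, 67], reappears at step 9: the system is in a cycle of period 1 from step 8 on.  Therefore the state at step 2639 equals the state at step 8 + ((2639 - 8) mod 1) = 8, which is [67, 67, 67, 67, 67, 67, 67, 67, 67, 67, 67, 67].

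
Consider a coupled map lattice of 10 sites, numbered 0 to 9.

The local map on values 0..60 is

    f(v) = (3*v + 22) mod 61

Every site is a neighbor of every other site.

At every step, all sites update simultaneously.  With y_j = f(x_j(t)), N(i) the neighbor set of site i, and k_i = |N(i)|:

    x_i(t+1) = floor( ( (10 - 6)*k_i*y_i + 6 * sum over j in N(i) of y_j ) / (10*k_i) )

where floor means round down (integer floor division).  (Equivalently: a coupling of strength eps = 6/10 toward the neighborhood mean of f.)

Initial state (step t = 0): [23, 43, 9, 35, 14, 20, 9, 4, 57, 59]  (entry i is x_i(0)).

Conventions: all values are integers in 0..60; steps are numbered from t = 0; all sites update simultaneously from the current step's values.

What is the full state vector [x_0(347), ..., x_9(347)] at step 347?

Simulating step by step:
t=0: [23, 43, 9, 35, 14, 20, 9, 4, 57, 59]
t=1: [26, 26, 32, 18, 17, 23, 32, 27, 19, 21]
t=2: [35, 35, 41, 27, 26, 32, 41, 36, 28, 30]
t=3: [21, 21, 27, 33, 32, 38, 27, 22, 34, 36]
t=4: [28, 28, 34, 40, 39, 24, 34, 29, 20, 22]
t=5: [32, 32, 18, 24, 23, 28, 18, 33, 24, 26]
t=6: [44, 44, 30, 36, 35, 40, 30, 45, 36, 38]
t=7: [27, 27, 34, 19, 18, 23, 34, 28, 19, 21]
t=8: [29, 29, 16, 21, 20, 25, 16, 30, 21, 23]
t=9: [36, 36, 23, 28, 27, 32, 23, 37, 28, 30]
t=10: [24, 24, 31, 36, 35, 40, 31, 25, 36, 38]
t=11: [28, 28, 35, 20, 19, 24, 35, 29, 20, 22]
t=12: [32, 32, 19, 24, 23, 28, 19, 33, 24, 26]
t=13: [45, 45, 32, 37, 36, 41, 32, 46, 37, 39]
t=14: [31, 31, 38, 23, 22, 27, 38, 32, 23, 25]
t=15: [41, 41, 28, 33, 32, 37, 28, 42, 33, 35]
t=16: [31, 31, 38, 43, 42, 27, 38, 32, 43, 25]
t=17: [41, 41, 28, 33, 32, 37, 28, 42, 33, 35]

Answer: [41, 41, 28, 33, 32, 37, 28, 42, 33, 35]
Key observation: The state at step 15, [41, 41, 28, 33, 32, 37, 28, 42, 33, 35], reappears at step 17: the system is in a cycle of period 2 from step 15 on.  Therefore the state at step 347 equals the state at step 15 + ((347 - 15) mod 2) = 15, which is [41, 41, 28, 33, 32, 37, 28, 42, 33, 35].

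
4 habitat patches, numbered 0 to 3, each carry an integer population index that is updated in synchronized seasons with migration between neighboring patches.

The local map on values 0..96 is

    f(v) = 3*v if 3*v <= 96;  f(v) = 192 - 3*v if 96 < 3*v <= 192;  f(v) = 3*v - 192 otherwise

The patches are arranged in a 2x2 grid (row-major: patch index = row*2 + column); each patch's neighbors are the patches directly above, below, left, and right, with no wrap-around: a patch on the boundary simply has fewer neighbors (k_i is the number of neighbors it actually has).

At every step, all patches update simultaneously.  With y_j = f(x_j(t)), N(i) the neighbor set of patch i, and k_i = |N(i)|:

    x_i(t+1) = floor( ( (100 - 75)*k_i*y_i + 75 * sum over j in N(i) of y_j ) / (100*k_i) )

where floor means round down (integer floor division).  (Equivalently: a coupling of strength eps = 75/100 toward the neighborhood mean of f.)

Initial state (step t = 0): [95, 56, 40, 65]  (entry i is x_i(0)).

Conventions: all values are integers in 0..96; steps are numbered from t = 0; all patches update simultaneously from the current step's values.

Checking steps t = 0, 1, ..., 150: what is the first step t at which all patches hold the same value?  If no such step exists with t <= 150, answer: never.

Answer: 14
Key observation: Synchronization is absorbing here: once all patches are equal they stay equal, and step 14 is the first all-equal step.

Derivation:
t=0: [95, 56, 40, 65]  (not all equal)
t=1: [59, 42, 54, 36]  (not all equal)
t=2: [39, 53, 44, 57]  (not all equal)
t=3: [53, 44, 51, 40]  (not all equal)
t=4: [45, 54, 49, 55]  (not all equal)
t=5: [42, 39, 42, 34]  (not all equal)
t=6: [69, 77, 75, 75]  (not all equal)
t=7: [30, 27, 26, 35]  (not all equal)
t=8: [82, 86, 85, 81]  (not all equal)
t=9: [61, 55, 55, 61]  (not all equal)
t=10: [22, 13, 13, 22]  (not all equal)
t=11: [45, 59, 59, 45]  (not all equal)
t=12: [25, 46, 46, 25]  (not all equal)
t=13: [59, 69, 69, 59]  (not all equal)
t=14: [15, 15, 15, 15]  (all equal)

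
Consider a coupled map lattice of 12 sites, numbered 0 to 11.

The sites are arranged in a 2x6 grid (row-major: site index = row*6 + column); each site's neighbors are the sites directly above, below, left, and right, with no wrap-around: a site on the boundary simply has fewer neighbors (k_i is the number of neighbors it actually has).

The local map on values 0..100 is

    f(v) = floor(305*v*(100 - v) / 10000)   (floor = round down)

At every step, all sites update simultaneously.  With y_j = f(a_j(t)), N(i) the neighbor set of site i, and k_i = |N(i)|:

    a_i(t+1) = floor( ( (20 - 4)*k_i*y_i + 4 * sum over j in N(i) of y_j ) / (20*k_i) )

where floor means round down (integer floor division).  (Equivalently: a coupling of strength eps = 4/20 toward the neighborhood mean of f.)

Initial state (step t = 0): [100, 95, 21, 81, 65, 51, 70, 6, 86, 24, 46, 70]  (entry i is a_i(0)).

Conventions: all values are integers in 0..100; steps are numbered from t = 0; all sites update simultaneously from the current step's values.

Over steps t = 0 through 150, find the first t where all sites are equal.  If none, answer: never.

Answer: never
Key observation: The state at step 14 reappears at step 16 — the system is in a cycle of period 2 from step 14 on.  No step 0..16 is synchronized, and the cycle repeats forever, so no step up to 150 (or ever) has all sites equal.

Derivation:
t=0: [100, 95, 21, 81, 65, 51, 70, 6, 86, 24, 46, 70]  (not all equal)
t=1: [7, 15, 46, 48, 68, 74, 52, 21, 36, 54, 72, 66]  (not all equal)
t=2: [26, 40, 72, 75, 65, 59, 67, 52, 69, 73, 62, 66]  (not all equal)
t=3: [60, 71, 61, 58, 68, 72, 67, 74, 65, 60, 69, 68]  (not all equal)
t=4: [71, 63, 71, 73, 66, 62, 66, 59, 68, 72, 65, 65]  (not all equal)
t=5: [63, 69, 62, 60, 67, 70, 67, 72, 65, 61, 68, 69]  (not all equal)
t=6: [70, 65, 70, 72, 67, 64, 66, 62, 68, 71, 66, 65]  (not all equal)
t=7: [64, 68, 64, 61, 66, 69, 67, 70, 65, 62, 67, 69]  (not all equal)
t=8: [69, 66, 69, 71, 68, 65, 67, 64, 68, 70, 67, 65]  (not all equal)
t=9: [65, 67, 65, 62, 66, 68, 67, 69, 66, 64, 66, 68]  (not all equal)
t=10: [68, 67, 68, 70, 68, 66, 67, 65, 68, 69, 68, 66]  (not all equal)
t=11: [66, 67, 65, 64, 66, 67, 67, 68, 66, 65, 66, 67]  (not all equal)
t=12: [67, 67, 68, 69, 68, 67, 67, 66, 68, 68, 68, 67]  (not all equal)
t=13: [67, 67, 66, 65, 66, 66, 67, 67, 66, 65, 66, 66]  (not all equal)
t=14: [67, 67, 68, 68, 68, 68, 67, 67, 68, 68, 68, 68]  (not all equal)
t=15: [67, 66, 66, 66, 66, 66, 67, 66, 66, 66, 66, 66]  (not all equal)
t=16: [67, 67, 68, 68, 68, 68, 67, 67, 68, 68, 68, 68]  (not all equal)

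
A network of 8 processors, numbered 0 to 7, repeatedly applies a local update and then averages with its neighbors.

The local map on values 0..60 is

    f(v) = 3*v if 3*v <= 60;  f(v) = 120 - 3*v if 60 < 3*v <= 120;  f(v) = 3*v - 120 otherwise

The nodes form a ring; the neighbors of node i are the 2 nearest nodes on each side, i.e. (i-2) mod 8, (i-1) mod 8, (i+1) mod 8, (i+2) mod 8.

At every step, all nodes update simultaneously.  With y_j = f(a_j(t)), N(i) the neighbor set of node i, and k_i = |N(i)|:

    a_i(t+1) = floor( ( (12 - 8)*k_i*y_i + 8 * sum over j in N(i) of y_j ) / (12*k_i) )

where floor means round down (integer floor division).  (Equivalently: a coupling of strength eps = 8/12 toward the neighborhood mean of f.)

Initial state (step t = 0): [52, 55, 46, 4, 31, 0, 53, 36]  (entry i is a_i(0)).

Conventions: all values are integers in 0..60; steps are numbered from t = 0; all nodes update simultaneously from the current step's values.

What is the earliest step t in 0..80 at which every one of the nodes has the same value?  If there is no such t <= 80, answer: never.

Answer: never
Key observation: The state at step 15 reappears at step 19 — the system is in a cycle of period 4 from step 15 on.  No step 0..19 is synchronized, and the cycle repeats forever, so no step up to 80 (or ever) has all nodes equal.

Derivation:
t=0: [52, 55, 46, 4, 31, 0, 53, 36]  (not all equal)
t=1: [31, 28, 26, 19, 20, 15, 25, 24]  (not all equal)
t=2: [37, 41, 44, 49, 51, 50, 45, 41]  (not all equal)
t=3: [8, 9, 16, 22, 25, 23, 17, 10]  (not all equal)
t=4: [34, 35, 41, 46, 49, 47, 42, 35]  (not all equal)
t=5: [12, 14, 14, 17, 17, 18, 15, 15]  (not all equal)
t=6: [41, 43, 44, 48, 49, 50, 46, 44]  (not all equal)
t=7: [9, 11, 14, 21, 23, 23, 18, 14]  (not all equal)
t=8: [37, 39, 42, 48, 51, 51, 46, 41]  (not all equal)
t=9: [8, 8, 13, 20, 24, 24, 19, 11]  (not all equal)
t=10: [33, 34, 39, 46, 50, 49, 44, 36]  (not all equal)
t=11: [14, 15, 15, 19, 20, 21, 19, 17]  (not all equal)
t=12: [47, 47, 49, 53, 56, 56, 54, 50]  (not all equal)
t=13: [27, 26, 30, 37, 42, 42, 38, 32]  (not all equal)
t=14: [30, 31, 26, 17, 10, 9, 14, 23]  (not all equal)
t=15: [37, 38, 37, 38, 37, 38, 37, 38]  (not all equal)
t=16: [8, 7, 8, 7, 8, 7, 8, 7]  (not all equal)
t=17: [23, 22, 23, 22, 23, 22, 23, 22]  (not all equal)
t=18: [52, 53, 52, 53, 52, 53, 52, 53]  (not all equal)
t=19: [37, 38, 37, 38, 37, 38, 37, 38]  (not all equal)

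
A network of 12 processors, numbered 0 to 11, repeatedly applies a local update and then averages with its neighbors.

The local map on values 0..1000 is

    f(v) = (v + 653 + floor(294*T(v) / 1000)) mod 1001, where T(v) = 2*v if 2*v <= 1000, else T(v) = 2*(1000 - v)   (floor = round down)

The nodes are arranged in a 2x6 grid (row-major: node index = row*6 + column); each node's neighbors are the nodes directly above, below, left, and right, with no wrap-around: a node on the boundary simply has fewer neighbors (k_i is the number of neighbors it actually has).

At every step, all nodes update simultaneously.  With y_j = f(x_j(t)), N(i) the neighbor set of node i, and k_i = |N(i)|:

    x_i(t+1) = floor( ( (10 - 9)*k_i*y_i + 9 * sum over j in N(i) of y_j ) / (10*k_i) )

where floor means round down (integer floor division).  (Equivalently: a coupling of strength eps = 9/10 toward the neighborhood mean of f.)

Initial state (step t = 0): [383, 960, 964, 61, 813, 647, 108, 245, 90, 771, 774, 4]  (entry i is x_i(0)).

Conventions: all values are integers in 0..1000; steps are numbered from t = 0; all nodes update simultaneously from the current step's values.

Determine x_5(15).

Simulating step by step:
t=0: [383, 960, 964, 61, 813, 647, 108, 245, 90, 771, 774, 4]
t=1: [682, 344, 717, 605, 601, 605, 217, 680, 450, 686, 592, 544]
t=2: [589, 492, 369, 512, 487, 476, 567, 520, 509, 453, 490, 483]
t=3: [455, 395, 423, 354, 428, 420, 468, 451, 363, 435, 407, 418]
t=4: [340, 347, 248, 320, 282, 322, 373, 307, 332, 256, 326, 308]
t=5: [220, 132, 167, 76, 157, 124, 172, 201, 90, 158, 106, 163]
t=6: [804, 653, 820, 894, 823, 900, 530, 872, 917, 807, 896, 842]
t=7: [492, 575, 577, 579, 606, 585, 572, 535, 586, 607, 582, 607]
t=8: [471, 458, 478, 484, 480, 488, 449, 475, 476, 480, 488, 481]
t=9: [374, 402, 402, 413, 423, 415, 398, 385, 410, 417, 415, 424]
t=10: [282, 268, 299, 308, 311, 322, 257, 289, 290, 307, 319, 312]
t=11: [71, 108, 111, 137, 153, 147, 100, 85, 123, 137, 145, 159]
t=12: [812, 796, 845, 865, 881, 898, 779, 823, 830, 867, 889, 886]
t=13: [564, 579, 582, 595, 603, 604, 574, 570, 587, 594, 601, 607]
t=14: [476, 475, 481, 483, 486, 488, 473, 477, 479, 484, 487, 487]
t=15: [404, 409, 412, 419, 423, 424, 407, 407, 414, 418, 422, 425]

Answer: x_5(15) = 424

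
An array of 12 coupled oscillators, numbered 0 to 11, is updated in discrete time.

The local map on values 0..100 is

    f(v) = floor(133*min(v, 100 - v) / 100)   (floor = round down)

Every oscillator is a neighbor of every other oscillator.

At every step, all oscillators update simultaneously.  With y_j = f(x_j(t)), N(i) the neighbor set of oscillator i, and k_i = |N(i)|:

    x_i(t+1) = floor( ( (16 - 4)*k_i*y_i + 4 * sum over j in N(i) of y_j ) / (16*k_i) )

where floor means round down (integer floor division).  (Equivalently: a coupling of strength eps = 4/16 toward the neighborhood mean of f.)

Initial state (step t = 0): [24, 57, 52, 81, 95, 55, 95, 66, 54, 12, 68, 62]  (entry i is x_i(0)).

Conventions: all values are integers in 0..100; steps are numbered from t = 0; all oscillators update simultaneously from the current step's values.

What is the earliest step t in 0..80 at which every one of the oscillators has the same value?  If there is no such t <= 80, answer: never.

Simulating step by step:
t=0: [24, 57, 52, 81, 95, 55, 95, 66, 54, 12, 68, 62]  (not all equal)
t=1: [33, 51, 56, 28, 14, 53, 14, 43, 54, 21, 41, 46]  (not all equal)
t=2: [44, 60, 54, 39, 25, 57, 25, 54, 57, 32, 52, 57]  (not all equal)
t=3: [56, 52, 58, 51, 38, 55, 38, 58, 55, 44, 60, 55]  (not all equal)
t=4: [57, 61, 55, 62, 51, 58, 51, 55, 58, 57, 54, 58]  (not all equal)
t=5: [57, 52, 58, 52, 62, 55, 62, 58, 55, 57, 60, 55]  (not all equal)
t=6: [56, 61, 55, 61, 51, 58, 51, 55, 58, 56, 54, 58]  (not all equal)
t=7: [57, 52, 58, 52, 63, 55, 63, 58, 55, 57, 60, 55]  (not all equal)
t=8: [56, 61, 55, 61, 51, 58, 51, 55, 58, 56, 53, 58]  (not all equal)
t=9: [57, 52, 58, 52, 63, 55, 63, 58, 55, 57, 60, 55]  (not all equal)

Answer: never
Key observation: The state at step 7 reappears at step 9 — the system is in a cycle of period 2 from step 7 on.  No step 0..9 is synchronized, and the cycle repeats forever, so no step up to 80 (or ever) has all oscillators equal.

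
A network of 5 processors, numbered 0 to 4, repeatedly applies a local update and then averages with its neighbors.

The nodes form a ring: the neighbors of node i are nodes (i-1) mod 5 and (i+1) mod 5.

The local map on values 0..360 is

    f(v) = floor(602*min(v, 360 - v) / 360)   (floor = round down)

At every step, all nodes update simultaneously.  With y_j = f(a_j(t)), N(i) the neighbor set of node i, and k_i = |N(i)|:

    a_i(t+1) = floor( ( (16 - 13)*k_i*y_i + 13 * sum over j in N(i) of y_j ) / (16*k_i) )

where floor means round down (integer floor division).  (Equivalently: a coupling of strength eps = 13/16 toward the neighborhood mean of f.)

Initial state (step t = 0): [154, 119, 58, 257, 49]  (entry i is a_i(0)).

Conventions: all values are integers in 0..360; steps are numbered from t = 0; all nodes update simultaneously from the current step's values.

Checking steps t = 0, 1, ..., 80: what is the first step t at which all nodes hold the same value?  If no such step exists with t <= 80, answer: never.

Answer: 18
Key observation: Synchronization is absorbing here: once all nodes are equal they stay equal, and step 18 is the first all-equal step.

Derivation:
t=0: [154, 119, 58, 257, 49]  (not all equal)
t=1: [161, 180, 168, 104, 189]  (not all equal)
t=2: [288, 279, 245, 261, 233]  (not all equal)
t=3: [163, 152, 157, 195, 155]  (not all equal)
t=4: [259, 264, 264, 263, 270]  (not all equal)
t=5: [157, 163, 160, 156, 162]  (not all equal)
t=6: [269, 265, 266, 266, 262]  (not all equal)
t=7: [158, 155, 157, 159, 156]  (not all equal)
t=8: [260, 262, 262, 261, 263]  (not all equal)
t=9: [163, 164, 163, 162, 165]  (not all equal)
t=10: [274, 272, 272, 272, 271]  (not all equal)
t=11: [146, 145, 147, 147, 145]  (not all equal)
t=12: [242, 244, 243, 243, 244]  (not all equal)
t=13: [193, 195, 194, 194, 195]  (not all equal)
t=14: [275, 277, 276, 276, 277]  (not all equal)
t=15: [138, 140, 139, 139, 140]  (not all equal)
t=16: [233, 231, 232, 232, 231]  (not all equal)
t=17: [214, 213, 214, 214, 213]  (not all equal)
t=18: [244, 244, 244, 244, 244]  (all equal)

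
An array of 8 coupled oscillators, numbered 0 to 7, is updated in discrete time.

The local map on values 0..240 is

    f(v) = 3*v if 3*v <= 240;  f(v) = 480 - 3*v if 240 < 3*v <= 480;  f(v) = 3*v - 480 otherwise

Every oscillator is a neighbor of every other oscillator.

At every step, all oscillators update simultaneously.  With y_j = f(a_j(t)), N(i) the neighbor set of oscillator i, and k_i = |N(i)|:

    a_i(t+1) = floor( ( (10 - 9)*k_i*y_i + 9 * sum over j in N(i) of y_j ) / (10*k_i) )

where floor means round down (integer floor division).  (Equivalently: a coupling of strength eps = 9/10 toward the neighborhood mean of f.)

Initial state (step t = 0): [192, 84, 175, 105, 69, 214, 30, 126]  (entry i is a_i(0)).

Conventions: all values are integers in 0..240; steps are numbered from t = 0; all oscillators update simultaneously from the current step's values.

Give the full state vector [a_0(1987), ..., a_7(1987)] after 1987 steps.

Simulating step by step:
t=0: [192, 84, 175, 105, 69, 214, 30, 126]
t=1: [138, 134, 139, 136, 134, 136, 138, 137]
t=2: [70, 70, 70, 70, 70, 70, 70, 70]
t=3: [210, 210, 210, 210, 210, 210, 210, 210]
t=4: [150, 150, 150, 150, 150, 150, 150, 150]
t=5: [30, 30, 30, 30, 30, 30, 30, 30]
t=6: [90, 90, 90, 90, 90, 90, 90, 90]
t=7: [210, 210, 210, 210, 210, 210, 210, 210]

Answer: [210, 210, 210, 210, 210, 210, 210, 210]
Key observation: The state at step 3, [210, 210, 210, 210, 210, 210, 210, 210], reappears at step 7: the system is in a cycle of period 4 from step 3 on.  Therefore the state at step 1987 equals the state at step 3 + ((1987 - 3) mod 4) = 3, which is [210, 210, 210, 210, 210, 210, 210, 210].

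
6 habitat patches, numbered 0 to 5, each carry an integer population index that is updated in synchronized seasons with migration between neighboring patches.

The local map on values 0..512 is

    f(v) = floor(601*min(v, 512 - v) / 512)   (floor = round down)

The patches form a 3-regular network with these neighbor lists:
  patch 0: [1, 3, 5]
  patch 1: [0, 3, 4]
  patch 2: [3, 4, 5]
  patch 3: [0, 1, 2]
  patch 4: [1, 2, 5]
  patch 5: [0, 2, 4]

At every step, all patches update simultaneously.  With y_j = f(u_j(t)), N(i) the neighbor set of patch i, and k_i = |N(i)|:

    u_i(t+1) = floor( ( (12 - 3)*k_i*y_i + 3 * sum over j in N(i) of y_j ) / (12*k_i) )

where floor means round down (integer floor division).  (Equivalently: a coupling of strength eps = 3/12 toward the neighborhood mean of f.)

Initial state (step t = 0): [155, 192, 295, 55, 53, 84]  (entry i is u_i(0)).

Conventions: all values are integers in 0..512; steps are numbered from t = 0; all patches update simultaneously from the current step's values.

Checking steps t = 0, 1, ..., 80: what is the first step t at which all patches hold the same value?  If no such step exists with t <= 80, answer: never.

Answer: 22
Key observation: Synchronization is absorbing here: once all patches are equal they stay equal, and step 22 is the first all-equal step.

Derivation:
t=0: [155, 192, 295, 55, 53, 84]  (not all equal)
t=1: [168, 194, 209, 103, 94, 114]  (not all equal)
t=2: [187, 205, 214, 145, 132, 145]  (not all equal)
t=3: [212, 225, 229, 186, 170, 179]  (not all equal)
t=4: [243, 253, 253, 228, 211, 217]  (not all equal)
t=5: [281, 288, 286, 273, 255, 259]  (not all equal)
t=6: [273, 267, 271, 276, 292, 291]  (not all equal)
t=7: [278, 283, 277, 278, 262, 262]  (not all equal)
t=8: [275, 271, 277, 273, 289, 289]  (not all equal)
t=9: [277, 279, 273, 279, 263, 263]  (not all equal)
t=10: [276, 274, 281, 273, 289, 289]  (not all equal)
t=11: [276, 277, 270, 278, 263, 263]  (not all equal)
t=12: [277, 276, 284, 275, 289, 290]  (not all equal)
t=13: [274, 275, 266, 276, 262, 261]  (not all equal)
t=14: [280, 279, 288, 278, 291, 292]  (not all equal)
t=15: [271, 271, 262, 272, 260, 259]  (not all equal)
t=16: [283, 283, 292, 282, 293, 294]  (not all equal)
t=17: [267, 267, 258, 267, 257, 256]  (not all equal)
t=18: [288, 288, 297, 287, 298, 298]  (not all equal)
t=19: [261, 261, 252, 262, 252, 252]  (not all equal)
t=20: [294, 294, 294, 293, 294, 294]  (not all equal)
t=21: [255, 255, 255, 256, 255, 255]  (not all equal)
t=22: [299, 299, 299, 299, 299, 299]  (all equal)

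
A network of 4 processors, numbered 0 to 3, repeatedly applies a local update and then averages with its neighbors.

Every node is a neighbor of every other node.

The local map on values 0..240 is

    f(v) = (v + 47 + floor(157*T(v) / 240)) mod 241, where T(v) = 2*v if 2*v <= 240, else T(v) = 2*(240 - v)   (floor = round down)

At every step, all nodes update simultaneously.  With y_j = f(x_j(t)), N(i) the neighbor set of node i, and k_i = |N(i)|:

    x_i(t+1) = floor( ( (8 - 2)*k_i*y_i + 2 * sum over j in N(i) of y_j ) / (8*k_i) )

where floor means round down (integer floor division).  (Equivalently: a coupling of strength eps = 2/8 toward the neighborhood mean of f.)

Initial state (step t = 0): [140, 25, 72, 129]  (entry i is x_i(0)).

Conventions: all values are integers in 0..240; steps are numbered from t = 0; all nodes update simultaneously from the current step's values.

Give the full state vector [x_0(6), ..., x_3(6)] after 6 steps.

Simulating step by step:
t=0: [140, 25, 72, 129]
t=1: [90, 108, 181, 92]
t=2: [21, 49, 55, 24]
t=3: [107, 150, 159, 112]
t=4: [56, 70, 68, 64]
t=5: [182, 203, 200, 194]
t=6: [61, 57, 58, 59]

Answer: [61, 57, 58, 59]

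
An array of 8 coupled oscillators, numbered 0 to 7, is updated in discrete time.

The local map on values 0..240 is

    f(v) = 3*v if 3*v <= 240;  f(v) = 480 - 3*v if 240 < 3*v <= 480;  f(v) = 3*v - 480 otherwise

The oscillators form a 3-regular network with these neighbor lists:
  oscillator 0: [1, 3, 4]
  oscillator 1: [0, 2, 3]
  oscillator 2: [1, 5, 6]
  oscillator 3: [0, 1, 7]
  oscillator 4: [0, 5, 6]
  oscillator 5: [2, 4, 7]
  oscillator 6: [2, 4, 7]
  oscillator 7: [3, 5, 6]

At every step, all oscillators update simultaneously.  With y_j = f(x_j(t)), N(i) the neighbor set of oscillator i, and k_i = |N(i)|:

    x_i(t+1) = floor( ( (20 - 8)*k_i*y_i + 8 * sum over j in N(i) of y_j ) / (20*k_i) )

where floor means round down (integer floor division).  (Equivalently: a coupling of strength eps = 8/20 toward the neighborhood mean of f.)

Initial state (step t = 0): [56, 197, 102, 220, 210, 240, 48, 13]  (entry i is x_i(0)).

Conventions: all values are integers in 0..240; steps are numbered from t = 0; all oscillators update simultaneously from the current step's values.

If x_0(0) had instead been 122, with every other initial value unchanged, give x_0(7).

Answer: x_0(7) = 132
Key observation: This trace re-runs the system from the modified initial state.

Derivation:
t=0: [122, 197, 102, 220, 210, 240, 48, 13]
t=1: [127, 129, 170, 143, 156, 192, 134, 98]
t=2: [80, 79, 53, 81, 43, 88, 77, 141]
t=3: [224, 227, 186, 213, 169, 175, 184, 125]
t=4: [166, 177, 89, 161, 57, 55, 71, 99]
t=5: [40, 61, 185, 35, 155, 174, 203, 160]
t=6: [112, 149, 92, 103, 47, 37, 89, 36]
t=7: [132, 89, 170, 140, 147, 127, 188, 130]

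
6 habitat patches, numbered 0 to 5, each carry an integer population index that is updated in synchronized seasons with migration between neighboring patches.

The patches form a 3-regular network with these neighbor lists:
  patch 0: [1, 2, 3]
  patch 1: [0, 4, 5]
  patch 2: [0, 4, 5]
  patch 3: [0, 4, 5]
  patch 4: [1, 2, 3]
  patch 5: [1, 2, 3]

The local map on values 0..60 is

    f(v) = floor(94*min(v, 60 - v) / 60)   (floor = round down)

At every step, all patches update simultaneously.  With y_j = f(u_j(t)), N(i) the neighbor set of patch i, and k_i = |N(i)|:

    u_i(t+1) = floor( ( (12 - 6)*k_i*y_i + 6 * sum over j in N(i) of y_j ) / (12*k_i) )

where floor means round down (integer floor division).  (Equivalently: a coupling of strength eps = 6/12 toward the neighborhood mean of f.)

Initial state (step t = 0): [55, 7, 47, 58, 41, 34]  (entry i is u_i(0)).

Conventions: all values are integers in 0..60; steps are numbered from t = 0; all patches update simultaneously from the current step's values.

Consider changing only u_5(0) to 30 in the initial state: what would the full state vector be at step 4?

Simulating step by step:
t=0: [55, 7, 47, 58, 41, 30]
t=1: [9, 18, 23, 15, 20, 29]
t=2: [21, 29, 33, 26, 30, 37]
t=3: [37, 41, 40, 39, 44, 39]
t=4: [33, 30, 31, 31, 27, 31]

Answer: [33, 30, 31, 31, 27, 31]
Key observation: This trace re-runs the system from the modified initial state.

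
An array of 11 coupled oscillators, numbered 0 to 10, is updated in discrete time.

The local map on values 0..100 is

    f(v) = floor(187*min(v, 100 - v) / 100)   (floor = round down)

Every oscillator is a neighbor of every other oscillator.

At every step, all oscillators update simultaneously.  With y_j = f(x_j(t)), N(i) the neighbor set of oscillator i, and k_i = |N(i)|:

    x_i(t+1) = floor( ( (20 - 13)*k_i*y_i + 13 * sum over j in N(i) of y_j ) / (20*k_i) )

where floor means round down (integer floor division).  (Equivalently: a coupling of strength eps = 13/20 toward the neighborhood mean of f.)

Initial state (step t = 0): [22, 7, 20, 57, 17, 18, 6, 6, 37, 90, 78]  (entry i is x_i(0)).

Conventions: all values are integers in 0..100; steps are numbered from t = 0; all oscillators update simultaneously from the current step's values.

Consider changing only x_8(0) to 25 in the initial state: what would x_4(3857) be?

Answer: x_4(3857) = 57
Key observation: The state at step 19, [37, 37, 37, 37, 37, 37, 37, 37, 37, 37, 37], reappears at step 23: the system is in a cycle of period 4 from step 19 on.  Therefore the state at step 3857 equals the state at step 19 + ((3857 - 19) mod 4) = 21, which is [57, 57, 57, 57, 57, 57, 57, 57, 57, 57, 57].

Derivation:
t=0: [22, 7, 20, 57, 17, 18, 6, 6, 25, 90, 78]
t=1: [35, 27, 34, 46, 32, 32, 26, 26, 36, 28, 35]
t=2: [61, 57, 60, 67, 59, 59, 56, 56, 62, 57, 61]
t=3: [74, 76, 74, 71, 75, 75, 77, 77, 73, 76, 74]
t=4: [47, 45, 47, 48, 46, 46, 45, 45, 47, 45, 47]
t=5: [86, 85, 86, 86, 85, 85, 85, 85, 86, 85, 86]
t=6: [26, 27, 26, 26, 27, 27, 27, 27, 26, 27, 26]
t=7: [48, 49, 48, 48, 49, 49, 49, 49, 48, 49, 48]
t=8: [89, 90, 89, 89, 90, 90, 90, 90, 89, 90, 89]
t=9: [19, 18, 19, 19, 18, 18, 18, 18, 19, 18, 19]
t=10: [34, 33, 34, 34, 33, 33, 33, 33, 34, 33, 34]
t=11: [62, 61, 62, 62, 61, 61, 61, 61, 62, 61, 62]
t=12: [71, 71, 71, 71, 71, 71, 71, 71, 71, 71, 71]
t=13: [54, 54, 54, 54, 54, 54, 54, 54, 54, 54, 54]
t=14: [86, 86, 86, 86, 86, 86, 86, 86, 86, 86, 86]
t=15: [26, 26, 26, 26, 26, 26, 26, 26, 26, 26, 26]
t=16: [48, 48, 48, 48, 48, 48, 48, 48, 48, 48, 48]
t=17: [89, 89, 89, 89, 89, 89, 89, 89, 89, 89, 89]
t=18: [20, 20, 20, 20, 20, 20, 20, 20, 20, 20, 20]
t=19: [37, 37, 37, 37, 37, 37, 37, 37, 37, 37, 37]
t=20: [69, 69, 69, 69, 69, 69, 69, 69, 69, 69, 69]
t=21: [57, 57, 57, 57, 57, 57, 57, 57, 57, 57, 57]
t=22: [80, 80, 80, 80, 80, 80, 80, 80, 80, 80, 80]
t=23: [37, 37, 37, 37, 37, 37, 37, 37, 37, 37, 37]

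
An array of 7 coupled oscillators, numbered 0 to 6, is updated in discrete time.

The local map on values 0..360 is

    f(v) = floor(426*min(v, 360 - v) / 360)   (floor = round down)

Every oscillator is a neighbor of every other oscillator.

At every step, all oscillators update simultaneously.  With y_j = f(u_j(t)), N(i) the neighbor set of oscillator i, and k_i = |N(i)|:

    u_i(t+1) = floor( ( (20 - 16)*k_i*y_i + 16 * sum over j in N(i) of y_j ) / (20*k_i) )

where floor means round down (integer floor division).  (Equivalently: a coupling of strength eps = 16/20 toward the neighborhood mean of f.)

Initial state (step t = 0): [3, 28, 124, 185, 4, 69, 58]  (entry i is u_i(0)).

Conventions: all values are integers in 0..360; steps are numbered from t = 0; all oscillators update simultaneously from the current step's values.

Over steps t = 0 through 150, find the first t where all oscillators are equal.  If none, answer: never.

Simulating step by step:
t=0: [3, 28, 124, 185, 4, 69, 58]  (not all equal)
t=1: [72, 74, 82, 86, 72, 77, 76]  (not all equal)
t=2: [90, 90, 91, 91, 90, 90, 90]  (not all equal)
t=3: [106, 106, 106, 106, 106, 106, 106]  (all equal)

Answer: 3
Key observation: Synchronization is absorbing here: once all oscillators are equal they stay equal, and step 3 is the first all-equal step.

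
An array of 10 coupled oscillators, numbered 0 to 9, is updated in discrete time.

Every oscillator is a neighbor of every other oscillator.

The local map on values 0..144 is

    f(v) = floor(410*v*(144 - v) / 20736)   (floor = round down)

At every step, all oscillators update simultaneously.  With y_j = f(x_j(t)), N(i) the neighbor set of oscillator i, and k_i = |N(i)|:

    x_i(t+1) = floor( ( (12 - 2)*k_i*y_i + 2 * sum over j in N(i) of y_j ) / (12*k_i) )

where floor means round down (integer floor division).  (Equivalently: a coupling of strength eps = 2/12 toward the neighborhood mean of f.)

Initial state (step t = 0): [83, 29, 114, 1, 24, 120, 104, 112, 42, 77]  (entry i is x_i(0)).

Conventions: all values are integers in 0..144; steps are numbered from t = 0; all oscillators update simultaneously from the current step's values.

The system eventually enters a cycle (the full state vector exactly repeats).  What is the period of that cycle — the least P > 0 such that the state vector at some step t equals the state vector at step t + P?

Simulating step by step:
t=0: [83, 29, 114, 1, 24, 120, 104, 112, 42, 77]
t=1: [94, 65, 67, 14, 58, 58, 79, 69, 81, 95]
t=2: [92, 99, 100, 45, 96, 96, 99, 100, 98, 92]
t=3: [93, 88, 86, 88, 90, 90, 88, 86, 89, 93]
t=4: [93, 96, 97, 96, 96, 96, 96, 97, 96, 93]
t=5: [92, 91, 90, 91, 91, 91, 91, 90, 91, 92]
t=6: [94, 95, 95, 95, 95, 95, 95, 95, 95, 94]
t=7: [92, 92, 92, 92, 92, 92, 92, 92, 92, 92]
t=8: [94, 94, 94, 94, 94, 94, 94, 94, 94, 94]
t=9: [92, 92, 92, 92, 92, 92, 92, 92, 92, 92]

Answer: 2
Key observation: The state at step 7, [92, 92, 92, 92, 92, 92, 92, 92, 92, 92], reappears at step 9 — and no state repeats earlier — so the cycle the system enters has period 2.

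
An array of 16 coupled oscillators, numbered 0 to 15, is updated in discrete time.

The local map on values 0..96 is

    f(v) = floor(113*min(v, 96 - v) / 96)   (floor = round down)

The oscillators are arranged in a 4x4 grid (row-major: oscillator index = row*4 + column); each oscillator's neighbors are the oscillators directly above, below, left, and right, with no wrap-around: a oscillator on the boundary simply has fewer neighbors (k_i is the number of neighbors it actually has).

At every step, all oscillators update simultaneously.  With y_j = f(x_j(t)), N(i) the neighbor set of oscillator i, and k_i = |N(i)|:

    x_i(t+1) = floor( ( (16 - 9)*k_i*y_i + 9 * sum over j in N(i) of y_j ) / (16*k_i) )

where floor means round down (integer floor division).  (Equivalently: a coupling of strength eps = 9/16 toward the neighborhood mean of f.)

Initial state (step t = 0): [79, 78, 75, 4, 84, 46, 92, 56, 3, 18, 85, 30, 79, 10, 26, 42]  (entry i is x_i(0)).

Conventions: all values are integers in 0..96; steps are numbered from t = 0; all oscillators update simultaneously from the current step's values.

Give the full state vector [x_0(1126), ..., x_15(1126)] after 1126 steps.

Simulating step by step:
t=0: [79, 78, 75, 4, 84, 46, 92, 56, 3, 18, 85, 30, 79, 10, 26, 42]
t=1: [18, 27, 15, 21, 20, 32, 21, 28, 11, 20, 17, 35, 12, 18, 26, 39]
t=2: [24, 27, 22, 24, 23, 30, 25, 30, 16, 22, 25, 36, 15, 21, 29, 39]
t=3: [28, 30, 27, 29, 27, 31, 30, 33, 20, 25, 30, 38, 19, 24, 33, 41]
t=4: [32, 33, 33, 34, 30, 34, 35, 37, 25, 29, 35, 41, 23, 28, 37, 44]
t=5: [36, 38, 38, 40, 35, 38, 40, 43, 30, 34, 41, 46, 28, 33, 42, 47]
t=6: [42, 43, 45, 47, 40, 43, 46, 49, 36, 40, 47, 52, 34, 39, 47, 53]
t=7: [48, 50, 52, 54, 47, 49, 53, 54, 43, 47, 53, 52, 41, 46, 52, 51]
t=8: [55, 54, 51, 49, 54, 54, 50, 49, 51, 53, 50, 50, 50, 52, 51, 51]
t=9: [48, 49, 52, 54, 49, 49, 53, 54, 51, 50, 53, 53, 52, 51, 52, 52]
t=10: [55, 54, 51, 49, 54, 54, 50, 49, 52, 53, 50, 50, 51, 52, 51, 50]
t=11: [48, 49, 52, 54, 49, 49, 53, 54, 50, 50, 53, 54, 51, 51, 52, 53]
t=12: [55, 54, 51, 49, 55, 54, 50, 49, 53, 53, 50, 49, 52, 52, 50, 50]
t=13: [48, 49, 52, 54, 48, 49, 53, 54, 49, 50, 53, 54, 50, 51, 53, 54]
t=14: [55, 54, 51, 49, 55, 54, 50, 49, 54, 53, 50, 49, 53, 52, 50, 49]
t=15: [48, 49, 52, 54, 48, 49, 53, 54, 49, 50, 53, 54, 50, 51, 53, 54]

Answer: [55, 54, 51, 49, 55, 54, 50, 49, 54, 53, 50, 49, 53, 52, 50, 49]
Key observation: The state at step 13, [48, 49, 52, 54, 48, 49, 53, 54, 49, 50, 53, 54, 50, 51, 53, 54], reappears at step 15: the system is in a cycle of period 2 from step 13 on.  Therefore the state at step 1126 equals the state at step 13 + ((1126 - 13) mod 2) = 14, which is [55, 54, 51, 49, 55, 54, 50, 49, 54, 53, 50, 49, 53, 52, 50, 49].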